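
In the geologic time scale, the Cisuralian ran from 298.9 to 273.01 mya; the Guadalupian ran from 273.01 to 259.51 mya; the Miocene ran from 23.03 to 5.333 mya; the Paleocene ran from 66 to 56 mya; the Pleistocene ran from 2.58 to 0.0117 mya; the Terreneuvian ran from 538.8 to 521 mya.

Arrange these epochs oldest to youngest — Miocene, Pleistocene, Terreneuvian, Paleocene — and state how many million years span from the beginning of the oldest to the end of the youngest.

From the excerpt: Miocene 23.03–5.333; Pleistocene 2.58–0.0117; Terreneuvian 538.8–521; Paleocene 66–56 (Ma).
Larger Ma is earlier, so the oldest is Terreneuvian and the youngest is Pleistocene; oldest to youngest: Terreneuvian, Paleocene, Miocene, Pleistocene.
Oldest start 538.8 minus youngest end 0.0117 gives 538.7883 Myr overall.

Terreneuvian → Paleocene → Miocene → Pleistocene; total span 538.7883 Myr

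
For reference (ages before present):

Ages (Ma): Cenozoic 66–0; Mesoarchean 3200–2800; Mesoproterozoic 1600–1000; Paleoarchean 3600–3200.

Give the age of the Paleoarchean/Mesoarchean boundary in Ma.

3200 Ma

The Paleoarchean ends and the Mesoarchean begins at 3200 Ma.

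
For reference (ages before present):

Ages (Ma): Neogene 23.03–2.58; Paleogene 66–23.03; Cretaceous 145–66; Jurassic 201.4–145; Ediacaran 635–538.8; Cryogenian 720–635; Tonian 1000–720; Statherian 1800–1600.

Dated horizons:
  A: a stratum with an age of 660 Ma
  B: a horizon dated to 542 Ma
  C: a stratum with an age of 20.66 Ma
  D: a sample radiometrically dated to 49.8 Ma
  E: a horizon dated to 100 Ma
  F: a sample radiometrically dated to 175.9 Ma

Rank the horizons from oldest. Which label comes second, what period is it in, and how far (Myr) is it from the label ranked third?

B, in the Ediacaran; 366.1 million years to F

Larger Ma means older, so oldest first: A 660 > B 542 > F 175.9 > E 100 > D 49.8 > C 20.66.
Counting 2 along gives B (542 Ma); the excerpt puts that inside the Ediacaran, 635–538.8 Ma.
Next in line is F (175.9 Ma), and 542 − 175.9 = 366.1 Myr.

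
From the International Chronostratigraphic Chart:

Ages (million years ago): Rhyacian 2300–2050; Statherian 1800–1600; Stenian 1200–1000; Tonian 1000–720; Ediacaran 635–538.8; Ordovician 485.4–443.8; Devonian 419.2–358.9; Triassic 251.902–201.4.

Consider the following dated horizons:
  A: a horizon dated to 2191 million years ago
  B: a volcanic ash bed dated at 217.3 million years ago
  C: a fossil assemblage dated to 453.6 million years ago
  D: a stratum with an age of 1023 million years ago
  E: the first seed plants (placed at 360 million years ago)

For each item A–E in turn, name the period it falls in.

Match each age against the start–end ranges in the excerpt: A = 2191 Ma → Rhyacian (2300–2050); B = 217.3 Ma → Triassic (251.902–201.4); C = 453.6 Ma → Ordovician (485.4–443.8); D = 1023 Ma → Stenian (1200–1000); E = 360 Ma → Devonian (419.2–358.9).

A — Rhyacian; B — Triassic; C — Ordovician; D — Stenian; E — Devonian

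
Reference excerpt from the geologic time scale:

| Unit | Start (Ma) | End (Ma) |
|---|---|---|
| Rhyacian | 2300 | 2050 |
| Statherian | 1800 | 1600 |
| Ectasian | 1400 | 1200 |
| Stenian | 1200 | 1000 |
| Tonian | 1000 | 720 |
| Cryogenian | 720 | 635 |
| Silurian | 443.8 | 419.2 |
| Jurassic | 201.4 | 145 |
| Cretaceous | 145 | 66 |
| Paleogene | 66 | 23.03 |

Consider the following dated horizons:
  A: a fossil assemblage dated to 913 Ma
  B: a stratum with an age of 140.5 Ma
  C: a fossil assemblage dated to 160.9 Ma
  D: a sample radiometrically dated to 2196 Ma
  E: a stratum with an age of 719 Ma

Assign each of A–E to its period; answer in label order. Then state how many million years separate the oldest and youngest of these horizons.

A — Tonian; B — Cretaceous; C — Jurassic; D — Rhyacian; E — Cryogenian; span 2055.5 million years

A: 913 Ma lies in 1000–720 Ma, so Tonian.
B: 140.5 Ma lies in 145–66 Ma, so Cretaceous.
C: 160.9 Ma lies in 201.4–145 Ma, so Jurassic.
D: 2196 Ma lies in 2300–2050 Ma, so Rhyacian.
E: 719 Ma lies in 720–635 Ma, so Cryogenian.
Oldest = 2196 Ma, youngest = 140.5 Ma → span 2055.5 Myr.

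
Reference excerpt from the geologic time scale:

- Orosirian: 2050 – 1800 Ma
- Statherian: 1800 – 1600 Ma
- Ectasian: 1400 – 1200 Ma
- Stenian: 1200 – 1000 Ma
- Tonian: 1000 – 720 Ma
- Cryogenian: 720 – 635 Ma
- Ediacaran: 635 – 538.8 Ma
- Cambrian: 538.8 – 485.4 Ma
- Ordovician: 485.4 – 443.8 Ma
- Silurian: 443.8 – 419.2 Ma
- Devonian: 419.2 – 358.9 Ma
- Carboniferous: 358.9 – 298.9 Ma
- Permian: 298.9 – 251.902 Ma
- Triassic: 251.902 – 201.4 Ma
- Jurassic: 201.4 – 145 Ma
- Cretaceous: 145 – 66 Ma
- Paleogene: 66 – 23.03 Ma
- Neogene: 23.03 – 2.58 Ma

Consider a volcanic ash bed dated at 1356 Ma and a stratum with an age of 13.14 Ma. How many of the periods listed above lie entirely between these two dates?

The older date is 1356 Ma and the younger is 13.14 Ma.
Periods with start < 1356 and end > 13.14 Ma: Stenian (1200–1000), Tonian (1000–720), Cryogenian (720–635), Ediacaran (635–538.8), Cambrian (538.8–485.4), Ordovician (485.4–443.8), Silurian (443.8–419.2), Devonian (419.2–358.9), Carboniferous (358.9–298.9), Permian (298.9–251.902), Triassic (251.902–201.4), Jurassic (201.4–145), Cretaceous (145–66), Paleogene (66–23.03).
That is 14 complete periods.

14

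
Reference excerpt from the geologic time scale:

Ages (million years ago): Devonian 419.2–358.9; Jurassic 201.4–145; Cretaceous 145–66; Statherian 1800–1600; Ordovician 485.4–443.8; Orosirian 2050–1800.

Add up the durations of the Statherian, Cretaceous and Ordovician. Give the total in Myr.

320.6 million years

Duration is start − end for each: (1800 − 1600) + (145 − 66) + (485.4 − 443.8).
That is 200 + 79 + 41.6, which totals 320.6 million years.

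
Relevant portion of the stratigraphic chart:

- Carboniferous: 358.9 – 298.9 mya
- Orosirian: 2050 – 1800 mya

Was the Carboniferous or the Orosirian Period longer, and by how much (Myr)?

Carboniferous: 358.9 − 298.9 = 60 Myr.
Orosirian: 2050 − 1800 = 250 Myr.
Difference: 250 − 60 = 190 Myr, so the Orosirian was longer.

Orosirian, by 190 million years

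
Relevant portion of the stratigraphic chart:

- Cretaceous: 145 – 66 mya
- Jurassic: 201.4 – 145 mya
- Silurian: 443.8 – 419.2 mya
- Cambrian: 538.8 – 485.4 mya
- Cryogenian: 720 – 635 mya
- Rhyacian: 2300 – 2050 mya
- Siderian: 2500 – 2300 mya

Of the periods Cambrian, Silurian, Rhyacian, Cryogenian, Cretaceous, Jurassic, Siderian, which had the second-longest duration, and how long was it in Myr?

Siderian, 200 million years

Start − end for each: Cambrian 538.8 − 485.4 = 53.4; Silurian 443.8 − 419.2 = 24.6; Rhyacian 2300 − 2050 = 250; Cryogenian 720 − 635 = 85; Cretaceous 145 − 66 = 79; Jurassic 201.4 − 145 = 56.4; Siderian 2500 − 2300 = 200.
Ranking these from longest: Rhyacian > Siderian > Cryogenian > Cretaceous > Jurassic > Cambrian > Silurian.
Position 2 in that ranking is Siderian, which lasted 200 Myr.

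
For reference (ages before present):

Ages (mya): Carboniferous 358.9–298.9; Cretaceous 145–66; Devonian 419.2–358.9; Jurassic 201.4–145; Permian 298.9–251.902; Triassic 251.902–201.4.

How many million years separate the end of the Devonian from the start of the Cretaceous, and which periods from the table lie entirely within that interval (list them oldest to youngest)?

End of Devonian = 358.9 Ma; start of Cretaceous = 145 Ma.
Gap = 358.9 − 145 = 213.9 Myr.
Periods wholly inside 358.9–145 Ma: Carboniferous (358.9–298.9), Permian (298.9–251.902), Triassic (251.902–201.4), Jurassic (201.4–145).

213.9 million years; Carboniferous, Permian, Triassic, Jurassic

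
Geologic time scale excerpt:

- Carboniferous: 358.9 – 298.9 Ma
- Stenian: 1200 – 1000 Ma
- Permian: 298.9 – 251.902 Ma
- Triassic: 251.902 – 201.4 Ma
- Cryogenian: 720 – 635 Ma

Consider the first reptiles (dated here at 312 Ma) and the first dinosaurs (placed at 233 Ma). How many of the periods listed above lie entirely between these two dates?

312 Ma sits inside the Carboniferous (358.9–298.9) and 233 Ma inside the Triassic (251.902–201.4); neither of those is wholly between the two dates.
The listed periods lying completely between them are Permian — 1 in all.

1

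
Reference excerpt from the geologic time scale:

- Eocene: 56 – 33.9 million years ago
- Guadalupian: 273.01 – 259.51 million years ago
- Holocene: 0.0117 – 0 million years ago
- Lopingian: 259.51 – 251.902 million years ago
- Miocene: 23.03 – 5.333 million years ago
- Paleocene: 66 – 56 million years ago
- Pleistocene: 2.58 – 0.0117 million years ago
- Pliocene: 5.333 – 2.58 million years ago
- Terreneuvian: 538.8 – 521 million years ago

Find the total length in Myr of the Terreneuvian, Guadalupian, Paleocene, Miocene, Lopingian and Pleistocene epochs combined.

Duration is start − end for each: (538.8 − 521) + (273.01 − 259.51) + (66 − 56) + (23.03 − 5.333) + (259.51 − 251.902) + (2.58 − 0.0117).
That is 17.8 + 13.5 + 10 + 17.697 + 7.608 + 2.5683, which totals 69.1733 million years.

69.1733 million years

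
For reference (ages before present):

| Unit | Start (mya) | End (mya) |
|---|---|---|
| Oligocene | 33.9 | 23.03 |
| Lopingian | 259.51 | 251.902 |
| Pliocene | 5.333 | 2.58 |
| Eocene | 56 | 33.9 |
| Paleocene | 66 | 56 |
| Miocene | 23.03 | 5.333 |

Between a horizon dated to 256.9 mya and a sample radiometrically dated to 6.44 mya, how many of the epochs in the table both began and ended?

3

256.9 Ma sits inside the Lopingian (259.51–251.902) and 6.44 Ma inside the Miocene (23.03–5.333); neither of those is wholly between the two dates.
The listed epochs lying completely between them are Paleocene, Eocene, Oligocene — 3 in all.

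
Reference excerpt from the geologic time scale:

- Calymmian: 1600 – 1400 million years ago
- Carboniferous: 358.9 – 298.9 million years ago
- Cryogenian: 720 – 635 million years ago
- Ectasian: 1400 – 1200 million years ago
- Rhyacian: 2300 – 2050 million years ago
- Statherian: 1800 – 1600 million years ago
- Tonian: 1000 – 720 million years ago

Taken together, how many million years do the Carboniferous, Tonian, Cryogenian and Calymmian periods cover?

625 million years

Duration is start − end for each: (358.9 − 298.9) + (1000 − 720) + (720 − 635) + (1600 − 1400).
That is 60 + 280 + 85 + 200, which totals 625 million years.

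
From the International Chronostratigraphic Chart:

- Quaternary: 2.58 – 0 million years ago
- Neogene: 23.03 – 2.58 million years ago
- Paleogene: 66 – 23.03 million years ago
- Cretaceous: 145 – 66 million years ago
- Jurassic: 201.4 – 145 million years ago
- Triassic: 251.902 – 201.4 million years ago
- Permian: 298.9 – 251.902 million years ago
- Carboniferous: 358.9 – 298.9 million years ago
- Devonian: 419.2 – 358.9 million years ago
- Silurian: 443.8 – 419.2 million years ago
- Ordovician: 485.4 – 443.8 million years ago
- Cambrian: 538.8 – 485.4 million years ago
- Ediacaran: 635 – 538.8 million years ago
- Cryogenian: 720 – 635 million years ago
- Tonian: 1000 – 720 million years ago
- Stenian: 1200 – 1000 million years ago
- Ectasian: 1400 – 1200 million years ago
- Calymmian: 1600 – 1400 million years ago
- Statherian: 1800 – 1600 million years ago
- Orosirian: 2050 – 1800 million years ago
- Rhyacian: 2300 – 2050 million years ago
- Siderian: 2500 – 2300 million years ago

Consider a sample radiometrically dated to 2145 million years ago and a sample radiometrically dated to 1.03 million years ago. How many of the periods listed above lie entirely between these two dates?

19

The older date is 2145 Ma and the younger is 1.03 Ma.
Periods with start < 2145 and end > 1.03 Ma: Orosirian (2050–1800), Statherian (1800–1600), Calymmian (1600–1400), Ectasian (1400–1200), Stenian (1200–1000), Tonian (1000–720), Cryogenian (720–635), Ediacaran (635–538.8), Cambrian (538.8–485.4), Ordovician (485.4–443.8), Silurian (443.8–419.2), Devonian (419.2–358.9), Carboniferous (358.9–298.9), Permian (298.9–251.902), Triassic (251.902–201.4), Jurassic (201.4–145), Cretaceous (145–66), Paleogene (66–23.03), Neogene (23.03–2.58).
That is 19 complete periods.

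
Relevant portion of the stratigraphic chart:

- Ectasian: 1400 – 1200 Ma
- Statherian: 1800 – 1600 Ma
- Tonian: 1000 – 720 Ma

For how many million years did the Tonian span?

280 million years

1000 − 720 = 280 million years.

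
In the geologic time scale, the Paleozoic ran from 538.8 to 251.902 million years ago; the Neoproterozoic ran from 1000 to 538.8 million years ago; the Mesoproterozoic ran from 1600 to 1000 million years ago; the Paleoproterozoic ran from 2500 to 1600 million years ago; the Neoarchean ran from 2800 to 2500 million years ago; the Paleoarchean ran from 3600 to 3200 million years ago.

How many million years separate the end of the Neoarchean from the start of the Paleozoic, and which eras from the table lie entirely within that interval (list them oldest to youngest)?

1961.2 million years; Paleoproterozoic, Mesoproterozoic, Neoproterozoic

The Neoarchean closes at 2500 Ma and the Paleozoic opens at 538.8 Ma, so the interval is 2500 − 538.8 = 1961.2 Myr.
An era fits inside if it starts at or after 2500 Ma and ends at or before 538.8 Ma; oldest first that gives Paleoproterozoic, Mesoproterozoic, Neoproterozoic.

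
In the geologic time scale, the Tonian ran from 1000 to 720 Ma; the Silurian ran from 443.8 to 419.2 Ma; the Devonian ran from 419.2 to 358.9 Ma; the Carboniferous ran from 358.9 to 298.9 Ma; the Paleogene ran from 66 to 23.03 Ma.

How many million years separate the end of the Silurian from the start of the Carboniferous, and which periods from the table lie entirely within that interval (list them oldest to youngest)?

The Silurian closes at 419.2 Ma and the Carboniferous opens at 358.9 Ma, so the interval is 419.2 − 358.9 = 60.3 Myr.
A period fits inside if it starts at or after 419.2 Ma and ends at or before 358.9 Ma; oldest first that gives Devonian.

60.3 million years; Devonian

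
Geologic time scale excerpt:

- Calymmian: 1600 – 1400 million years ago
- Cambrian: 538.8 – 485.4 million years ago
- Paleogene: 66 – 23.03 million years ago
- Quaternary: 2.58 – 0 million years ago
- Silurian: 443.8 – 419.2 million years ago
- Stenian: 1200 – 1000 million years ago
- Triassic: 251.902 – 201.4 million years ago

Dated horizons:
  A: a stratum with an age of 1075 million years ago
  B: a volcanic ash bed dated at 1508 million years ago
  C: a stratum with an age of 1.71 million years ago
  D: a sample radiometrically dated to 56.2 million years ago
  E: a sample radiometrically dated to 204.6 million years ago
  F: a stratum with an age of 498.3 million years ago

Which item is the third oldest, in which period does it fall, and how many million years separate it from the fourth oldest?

Larger Ma means older, so oldest first: B 1508 > A 1075 > F 498.3 > E 204.6 > D 56.2 > C 1.71.
Counting 3 along gives F (498.3 Ma); the excerpt puts that inside the Cambrian, 538.8–485.4 Ma.
Next in line is E (204.6 Ma), and 498.3 − 204.6 = 293.7 Myr.

F, in the Cambrian; 293.7 million years to E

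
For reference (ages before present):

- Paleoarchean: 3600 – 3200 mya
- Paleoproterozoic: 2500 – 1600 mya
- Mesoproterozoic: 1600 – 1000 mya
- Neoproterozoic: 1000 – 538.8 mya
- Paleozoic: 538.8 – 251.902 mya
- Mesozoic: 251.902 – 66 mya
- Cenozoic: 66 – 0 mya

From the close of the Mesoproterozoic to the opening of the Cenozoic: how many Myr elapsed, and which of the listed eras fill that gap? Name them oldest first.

End of Mesoproterozoic = 1000 Ma; start of Cenozoic = 66 Ma.
Gap = 1000 − 66 = 934 Myr.
Eras wholly inside 1000–66 Ma: Neoproterozoic (1000–538.8), Paleozoic (538.8–251.902), Mesozoic (251.902–66).

934 million years; Neoproterozoic, Paleozoic, Mesozoic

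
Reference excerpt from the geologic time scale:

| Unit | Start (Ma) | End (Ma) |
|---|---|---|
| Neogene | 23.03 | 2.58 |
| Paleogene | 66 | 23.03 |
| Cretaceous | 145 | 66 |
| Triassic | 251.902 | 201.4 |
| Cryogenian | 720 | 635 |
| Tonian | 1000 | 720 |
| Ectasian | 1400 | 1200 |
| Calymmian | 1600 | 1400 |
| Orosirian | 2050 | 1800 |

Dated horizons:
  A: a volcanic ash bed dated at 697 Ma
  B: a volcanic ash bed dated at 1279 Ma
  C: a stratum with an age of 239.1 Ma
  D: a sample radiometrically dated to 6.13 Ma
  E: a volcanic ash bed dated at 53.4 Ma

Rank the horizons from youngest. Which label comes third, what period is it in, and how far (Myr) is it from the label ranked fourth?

C, in the Triassic; 457.9 million years to A

Smaller Ma means younger, so youngest first: D 6.13 < E 53.4 < C 239.1 < A 697 < B 1279.
Counting 3 along gives C (239.1 Ma); the excerpt puts that inside the Triassic, 251.902–201.4 Ma.
Next in line is A (697 Ma), and 697 − 239.1 = 457.9 Myr.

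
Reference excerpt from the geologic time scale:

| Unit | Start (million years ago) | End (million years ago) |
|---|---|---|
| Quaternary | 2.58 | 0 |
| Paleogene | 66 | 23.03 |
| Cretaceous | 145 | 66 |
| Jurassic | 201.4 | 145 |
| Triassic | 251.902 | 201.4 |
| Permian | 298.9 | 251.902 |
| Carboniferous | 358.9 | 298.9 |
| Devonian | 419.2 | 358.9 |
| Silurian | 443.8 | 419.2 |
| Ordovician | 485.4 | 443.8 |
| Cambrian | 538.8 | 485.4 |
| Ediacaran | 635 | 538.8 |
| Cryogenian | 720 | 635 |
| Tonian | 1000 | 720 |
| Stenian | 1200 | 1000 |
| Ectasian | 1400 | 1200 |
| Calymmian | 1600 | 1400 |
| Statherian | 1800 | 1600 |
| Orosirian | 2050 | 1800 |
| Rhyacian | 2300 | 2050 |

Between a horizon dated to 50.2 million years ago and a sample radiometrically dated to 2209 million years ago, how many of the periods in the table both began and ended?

The older date is 2209 Ma and the younger is 50.2 Ma.
Periods with start < 2209 and end > 50.2 Ma: Orosirian (2050–1800), Statherian (1800–1600), Calymmian (1600–1400), Ectasian (1400–1200), Stenian (1200–1000), Tonian (1000–720), Cryogenian (720–635), Ediacaran (635–538.8), Cambrian (538.8–485.4), Ordovician (485.4–443.8), Silurian (443.8–419.2), Devonian (419.2–358.9), Carboniferous (358.9–298.9), Permian (298.9–251.902), Triassic (251.902–201.4), Jurassic (201.4–145), Cretaceous (145–66).
That is 17 complete periods.

17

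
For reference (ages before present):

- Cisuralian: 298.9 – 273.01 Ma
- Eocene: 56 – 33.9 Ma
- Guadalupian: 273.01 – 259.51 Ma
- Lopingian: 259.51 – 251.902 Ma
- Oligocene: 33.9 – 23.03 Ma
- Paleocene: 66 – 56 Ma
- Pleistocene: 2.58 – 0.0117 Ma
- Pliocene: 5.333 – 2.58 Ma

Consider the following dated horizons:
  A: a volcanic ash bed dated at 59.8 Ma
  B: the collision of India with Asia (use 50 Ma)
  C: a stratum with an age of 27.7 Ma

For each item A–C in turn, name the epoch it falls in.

Match each age against the start–end ranges in the excerpt: A = 59.8 Ma → Paleocene (66–56); B = 50 Ma → Eocene (56–33.9); C = 27.7 Ma → Oligocene (33.9–23.03).

A — Paleocene; B — Eocene; C — Oligocene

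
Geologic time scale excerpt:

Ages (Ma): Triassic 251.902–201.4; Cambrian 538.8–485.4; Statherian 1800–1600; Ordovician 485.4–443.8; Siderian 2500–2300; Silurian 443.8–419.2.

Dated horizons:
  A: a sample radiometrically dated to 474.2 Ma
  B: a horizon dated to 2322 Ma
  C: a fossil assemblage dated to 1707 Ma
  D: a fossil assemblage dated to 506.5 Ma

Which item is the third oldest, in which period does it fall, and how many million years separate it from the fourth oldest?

D, in the Cambrian; 32.3 million years to A

Sorted oldest-first by Ma: B (2322), C (1707), D (506.5), A (474.2).
The third oldest is D at 506.5 Ma, which lies in 538.8–485.4 Ma: the Cambrian.
The fourth oldest is A at 474.2 Ma; separation = |506.5 − 474.2| = 32.3 Myr.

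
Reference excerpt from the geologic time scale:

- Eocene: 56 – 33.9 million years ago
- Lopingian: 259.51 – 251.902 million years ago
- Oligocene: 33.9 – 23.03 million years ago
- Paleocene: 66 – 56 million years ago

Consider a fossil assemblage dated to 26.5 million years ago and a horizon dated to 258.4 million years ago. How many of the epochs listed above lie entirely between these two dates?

2

258.4 Ma sits inside the Lopingian (259.51–251.902) and 26.5 Ma inside the Oligocene (33.9–23.03); neither of those is wholly between the two dates.
The listed epochs lying completely between them are Paleocene, Eocene — 2 in all.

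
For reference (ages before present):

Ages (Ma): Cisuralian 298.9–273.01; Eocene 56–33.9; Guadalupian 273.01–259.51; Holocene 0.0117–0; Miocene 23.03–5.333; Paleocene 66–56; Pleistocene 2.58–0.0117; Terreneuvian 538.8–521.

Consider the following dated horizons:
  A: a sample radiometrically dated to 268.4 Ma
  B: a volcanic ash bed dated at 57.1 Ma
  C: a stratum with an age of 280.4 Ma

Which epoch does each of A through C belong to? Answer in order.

A — Guadalupian; B — Paleocene; C — Cisuralian

Match each age against the start–end ranges in the excerpt: A = 268.4 Ma → Guadalupian (273.01–259.51); B = 57.1 Ma → Paleocene (66–56); C = 280.4 Ma → Cisuralian (298.9–273.01).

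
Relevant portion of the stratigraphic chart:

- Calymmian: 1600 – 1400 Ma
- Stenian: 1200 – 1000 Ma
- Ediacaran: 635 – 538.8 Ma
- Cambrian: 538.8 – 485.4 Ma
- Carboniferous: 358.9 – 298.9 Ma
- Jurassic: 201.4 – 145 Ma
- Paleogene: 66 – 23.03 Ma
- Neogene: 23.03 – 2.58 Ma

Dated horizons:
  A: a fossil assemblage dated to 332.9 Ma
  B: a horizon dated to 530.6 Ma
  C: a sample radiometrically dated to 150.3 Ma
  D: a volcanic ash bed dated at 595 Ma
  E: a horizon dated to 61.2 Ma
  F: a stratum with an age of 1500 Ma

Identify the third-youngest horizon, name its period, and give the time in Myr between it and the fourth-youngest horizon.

A, in the Carboniferous; 197.7 million years to B

Smaller Ma means younger, so youngest first: E 61.2 < C 150.3 < A 332.9 < B 530.6 < D 595 < F 1500.
Counting 3 along gives A (332.9 Ma); the excerpt puts that inside the Carboniferous, 358.9–298.9 Ma.
Next in line is B (530.6 Ma), and 530.6 − 332.9 = 197.7 Myr.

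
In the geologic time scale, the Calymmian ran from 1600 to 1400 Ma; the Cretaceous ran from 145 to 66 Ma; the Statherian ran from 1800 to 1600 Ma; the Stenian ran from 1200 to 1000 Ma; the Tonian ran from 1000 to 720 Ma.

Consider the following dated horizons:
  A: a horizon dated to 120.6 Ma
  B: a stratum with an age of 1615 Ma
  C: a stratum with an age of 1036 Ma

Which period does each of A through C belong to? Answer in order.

A — Cretaceous; B — Statherian; C — Stenian

A: 120.6 Ma lies in 145–66 Ma, so Cretaceous.
B: 1615 Ma lies in 1800–1600 Ma, so Statherian.
C: 1036 Ma lies in 1200–1000 Ma, so Stenian.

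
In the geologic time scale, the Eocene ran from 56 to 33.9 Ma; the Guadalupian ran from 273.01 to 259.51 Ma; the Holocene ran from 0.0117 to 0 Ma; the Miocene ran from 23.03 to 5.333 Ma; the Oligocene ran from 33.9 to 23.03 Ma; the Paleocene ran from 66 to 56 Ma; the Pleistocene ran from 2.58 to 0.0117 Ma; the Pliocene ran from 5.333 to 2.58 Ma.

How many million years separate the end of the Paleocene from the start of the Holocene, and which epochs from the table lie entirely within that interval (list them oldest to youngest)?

End of Paleocene = 56 Ma; start of Holocene = 0.0117 Ma.
Gap = 56 − 0.0117 = 55.9883 Myr.
Epochs wholly inside 56–0.0117 Ma: Eocene (56–33.9), Oligocene (33.9–23.03), Miocene (23.03–5.333), Pliocene (5.333–2.58), Pleistocene (2.58–0.0117).

55.9883 million years; Eocene, Oligocene, Miocene, Pliocene, Pleistocene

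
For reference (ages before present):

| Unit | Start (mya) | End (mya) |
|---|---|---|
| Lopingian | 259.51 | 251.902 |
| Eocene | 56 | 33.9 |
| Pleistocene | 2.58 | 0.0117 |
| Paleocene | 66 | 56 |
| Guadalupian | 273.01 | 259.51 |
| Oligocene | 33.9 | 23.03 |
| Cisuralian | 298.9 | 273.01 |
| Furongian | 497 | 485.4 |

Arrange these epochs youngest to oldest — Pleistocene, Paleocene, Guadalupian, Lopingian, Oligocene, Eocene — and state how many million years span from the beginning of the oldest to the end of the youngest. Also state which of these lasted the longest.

Start ages (Ma): Guadalupian 273.01, Lopingian 259.51, Paleocene 66, Eocene 56, Oligocene 33.9, Pleistocene 2.58.
Ordered youngest to oldest: Pleistocene, Oligocene, Eocene, Paleocene, Lopingian, Guadalupian.
Span = 273.01 − 0.0117 = 272.9983 Myr.
Durations: Paleocene 10, Oligocene 10.87, Guadalupian 13.5, Pleistocene 2.5683, Eocene 22.1, Lopingian 7.608 → longest is Eocene (22.1 Myr).

Pleistocene, Oligocene, Eocene, Paleocene, Lopingian, Guadalupian; total span 272.9983 Myr; longest is Eocene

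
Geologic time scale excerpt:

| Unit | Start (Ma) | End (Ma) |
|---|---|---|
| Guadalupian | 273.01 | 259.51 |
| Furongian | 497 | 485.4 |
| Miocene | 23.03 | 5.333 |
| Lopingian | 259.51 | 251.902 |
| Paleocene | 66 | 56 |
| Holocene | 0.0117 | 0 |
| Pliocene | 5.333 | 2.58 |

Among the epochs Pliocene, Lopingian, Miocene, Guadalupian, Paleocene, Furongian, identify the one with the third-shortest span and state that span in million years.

Durations: Pliocene 2.753; Lopingian 7.608; Miocene 17.697; Guadalupian 13.5; Paleocene 10; Furongian 11.6 Myr.
Sorted shortest-first: Pliocene (2.753), Lopingian (7.608), Paleocene (10), Furongian (11.6), Guadalupian (13.5), Miocene (17.697).
The third shortest is Paleocene at 10 Myr.

Paleocene, 10 million years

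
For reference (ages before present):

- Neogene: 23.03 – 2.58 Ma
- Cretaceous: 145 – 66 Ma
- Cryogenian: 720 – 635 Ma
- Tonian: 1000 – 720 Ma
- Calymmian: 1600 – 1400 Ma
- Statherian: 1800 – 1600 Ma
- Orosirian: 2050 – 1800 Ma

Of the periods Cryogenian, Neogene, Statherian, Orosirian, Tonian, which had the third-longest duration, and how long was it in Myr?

Statherian, 200 million years

Durations: Cryogenian 85; Neogene 20.45; Statherian 200; Orosirian 250; Tonian 280 Myr.
Sorted longest-first: Tonian (280), Orosirian (250), Statherian (200), Cryogenian (85), Neogene (20.45).
The third longest is Statherian at 200 Myr.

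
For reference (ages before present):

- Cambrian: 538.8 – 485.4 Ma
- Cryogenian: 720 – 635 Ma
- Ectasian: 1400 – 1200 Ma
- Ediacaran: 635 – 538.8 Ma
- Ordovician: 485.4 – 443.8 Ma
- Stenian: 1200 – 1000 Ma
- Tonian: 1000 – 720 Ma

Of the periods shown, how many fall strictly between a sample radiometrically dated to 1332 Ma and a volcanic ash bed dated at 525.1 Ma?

1332 Ma sits inside the Ectasian (1400–1200) and 525.1 Ma inside the Cambrian (538.8–485.4); neither of those is wholly between the two dates.
The listed periods lying completely between them are Stenian, Tonian, Cryogenian, Ediacaran — 4 in all.

4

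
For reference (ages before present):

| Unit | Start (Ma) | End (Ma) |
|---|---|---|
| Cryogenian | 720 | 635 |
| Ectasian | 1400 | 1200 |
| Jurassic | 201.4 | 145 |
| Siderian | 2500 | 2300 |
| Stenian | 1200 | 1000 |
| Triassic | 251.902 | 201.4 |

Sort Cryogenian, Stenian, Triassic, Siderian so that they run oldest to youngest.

Siderian, Stenian, Cryogenian, Triassic

Sorting by start age (descending Ma, since larger Ma = older): Siderian began 2500, Stenian began 1200, Cryogenian began 720, Triassic began 251.902.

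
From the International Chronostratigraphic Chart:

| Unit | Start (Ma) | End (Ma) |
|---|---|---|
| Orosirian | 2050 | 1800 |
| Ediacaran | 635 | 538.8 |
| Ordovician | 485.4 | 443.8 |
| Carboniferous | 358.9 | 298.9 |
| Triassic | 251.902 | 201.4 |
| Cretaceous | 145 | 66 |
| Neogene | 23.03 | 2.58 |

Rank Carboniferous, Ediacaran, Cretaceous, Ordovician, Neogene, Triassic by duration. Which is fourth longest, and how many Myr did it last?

Triassic, 50.502 million years

Start − end for each: Carboniferous 358.9 − 298.9 = 60; Ediacaran 635 − 538.8 = 96.2; Cretaceous 145 − 66 = 79; Ordovician 485.4 − 443.8 = 41.6; Neogene 23.03 − 2.58 = 20.45; Triassic 251.902 − 201.4 = 50.502.
Ranking these from longest: Ediacaran > Cretaceous > Carboniferous > Triassic > Ordovician > Neogene.
Position 4 in that ranking is Triassic, which lasted 50.502 Myr.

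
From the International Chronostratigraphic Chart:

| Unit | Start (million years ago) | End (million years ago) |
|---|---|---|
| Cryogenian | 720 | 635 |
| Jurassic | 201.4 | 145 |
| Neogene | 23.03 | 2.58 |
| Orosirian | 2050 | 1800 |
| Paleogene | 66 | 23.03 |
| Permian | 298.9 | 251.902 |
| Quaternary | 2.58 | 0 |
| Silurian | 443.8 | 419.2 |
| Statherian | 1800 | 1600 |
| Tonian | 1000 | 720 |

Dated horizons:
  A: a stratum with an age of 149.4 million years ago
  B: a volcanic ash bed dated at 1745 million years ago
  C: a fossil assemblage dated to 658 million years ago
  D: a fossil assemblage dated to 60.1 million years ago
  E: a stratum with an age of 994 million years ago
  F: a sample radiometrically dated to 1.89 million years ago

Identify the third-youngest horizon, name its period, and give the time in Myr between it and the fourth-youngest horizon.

A, in the Jurassic; 508.6 million years to C

Sorted youngest-first by Ma: F (1.89), D (60.1), A (149.4), C (658), E (994), B (1745).
The third youngest is A at 149.4 Ma, which lies in 201.4–145 Ma: the Jurassic.
The fourth youngest is C at 658 Ma; separation = |149.4 − 658| = 508.6 Myr.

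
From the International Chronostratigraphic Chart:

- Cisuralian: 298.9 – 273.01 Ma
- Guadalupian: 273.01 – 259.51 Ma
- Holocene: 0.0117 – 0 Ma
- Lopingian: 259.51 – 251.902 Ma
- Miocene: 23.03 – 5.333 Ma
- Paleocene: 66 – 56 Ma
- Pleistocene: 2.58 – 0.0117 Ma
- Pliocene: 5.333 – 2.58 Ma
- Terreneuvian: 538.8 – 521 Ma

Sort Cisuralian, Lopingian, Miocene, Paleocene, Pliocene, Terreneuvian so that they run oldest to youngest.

Sorting by start age (descending Ma, since larger Ma = older): Terreneuvian start 538.8, Cisuralian start 298.9, Lopingian start 259.51, Paleocene start 66, Miocene start 23.03, Pliocene start 5.333.

Terreneuvian, Cisuralian, Lopingian, Paleocene, Miocene, Pliocene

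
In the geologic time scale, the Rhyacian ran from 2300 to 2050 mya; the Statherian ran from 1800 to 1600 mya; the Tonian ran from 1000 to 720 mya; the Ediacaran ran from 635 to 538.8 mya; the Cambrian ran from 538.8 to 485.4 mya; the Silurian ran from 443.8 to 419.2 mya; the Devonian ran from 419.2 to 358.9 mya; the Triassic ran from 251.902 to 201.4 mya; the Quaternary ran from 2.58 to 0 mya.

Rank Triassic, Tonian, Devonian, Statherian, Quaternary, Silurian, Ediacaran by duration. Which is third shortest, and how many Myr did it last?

Triassic, 50.502 million years

Durations: Triassic 50.502; Tonian 280; Devonian 60.3; Statherian 200; Quaternary 2.58; Silurian 24.6; Ediacaran 96.2 Myr.
Sorted shortest-first: Quaternary (2.58), Silurian (24.6), Triassic (50.502), Devonian (60.3), Ediacaran (96.2), Statherian (200), Tonian (280).
The third shortest is Triassic at 50.502 Myr.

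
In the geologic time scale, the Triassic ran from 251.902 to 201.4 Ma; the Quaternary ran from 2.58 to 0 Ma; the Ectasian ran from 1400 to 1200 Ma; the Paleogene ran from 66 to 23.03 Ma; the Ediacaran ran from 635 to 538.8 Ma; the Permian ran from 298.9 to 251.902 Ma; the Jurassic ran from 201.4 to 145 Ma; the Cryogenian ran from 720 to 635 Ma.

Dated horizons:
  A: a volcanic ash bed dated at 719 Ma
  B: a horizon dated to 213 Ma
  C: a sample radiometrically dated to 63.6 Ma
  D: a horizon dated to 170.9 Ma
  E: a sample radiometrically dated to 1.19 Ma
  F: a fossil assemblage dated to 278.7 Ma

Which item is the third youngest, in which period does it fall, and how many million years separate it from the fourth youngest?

D, in the Jurassic; 42.1 million years to B

Smaller Ma means younger, so youngest first: E 1.19 < C 63.6 < D 170.9 < B 213 < F 278.7 < A 719.
Counting 3 along gives D (170.9 Ma); the excerpt puts that inside the Jurassic, 201.4–145 Ma.
Next in line is B (213 Ma), and 213 − 170.9 = 42.1 Myr.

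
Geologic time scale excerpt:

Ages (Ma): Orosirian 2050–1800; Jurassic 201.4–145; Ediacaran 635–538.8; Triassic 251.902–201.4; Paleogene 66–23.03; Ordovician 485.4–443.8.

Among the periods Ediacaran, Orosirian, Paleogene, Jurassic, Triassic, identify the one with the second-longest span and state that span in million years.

Ediacaran, 96.2 million years

Durations: Ediacaran 96.2; Orosirian 250; Paleogene 42.97; Jurassic 56.4; Triassic 50.502 Myr.
Sorted longest-first: Orosirian (250), Ediacaran (96.2), Jurassic (56.4), Triassic (50.502), Paleogene (42.97).
The second longest is Ediacaran at 96.2 Myr.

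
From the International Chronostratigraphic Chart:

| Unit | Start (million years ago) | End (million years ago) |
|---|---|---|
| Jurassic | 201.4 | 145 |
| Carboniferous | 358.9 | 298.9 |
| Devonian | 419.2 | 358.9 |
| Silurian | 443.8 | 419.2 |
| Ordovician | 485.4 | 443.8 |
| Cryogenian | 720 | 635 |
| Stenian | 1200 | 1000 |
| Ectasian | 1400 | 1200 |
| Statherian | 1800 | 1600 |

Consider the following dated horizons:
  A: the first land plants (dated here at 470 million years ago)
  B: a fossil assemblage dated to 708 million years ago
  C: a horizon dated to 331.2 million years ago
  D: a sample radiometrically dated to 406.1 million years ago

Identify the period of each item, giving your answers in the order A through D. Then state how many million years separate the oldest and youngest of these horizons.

A: 470 Ma lies in 485.4–443.8 Ma, so Ordovician.
B: 708 Ma lies in 720–635 Ma, so Cryogenian.
C: 331.2 Ma lies in 358.9–298.9 Ma, so Carboniferous.
D: 406.1 Ma lies in 419.2–358.9 Ma, so Devonian.
Oldest = 708 Ma, youngest = 331.2 Ma → span 376.8 Myr.

A — Ordovician; B — Cryogenian; C — Carboniferous; D — Devonian; span 376.8 million years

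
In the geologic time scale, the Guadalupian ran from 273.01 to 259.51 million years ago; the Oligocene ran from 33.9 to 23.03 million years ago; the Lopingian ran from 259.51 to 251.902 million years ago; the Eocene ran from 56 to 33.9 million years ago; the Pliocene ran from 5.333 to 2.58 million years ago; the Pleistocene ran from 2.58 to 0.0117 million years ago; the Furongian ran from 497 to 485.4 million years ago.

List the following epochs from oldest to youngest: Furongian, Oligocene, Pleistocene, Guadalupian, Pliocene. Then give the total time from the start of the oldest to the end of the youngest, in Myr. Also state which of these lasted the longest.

Furongian, Guadalupian, Oligocene, Pliocene, Pleistocene; total span 496.9883 Myr; longest is Guadalupian

Start ages (Ma): Furongian 497, Guadalupian 273.01, Oligocene 33.9, Pliocene 5.333, Pleistocene 2.58.
Ordered oldest to youngest: Furongian, Guadalupian, Oligocene, Pliocene, Pleistocene.
Span = 497 − 0.0117 = 496.9883 Myr.
Durations: Furongian 11.6, Oligocene 10.87, Pleistocene 2.5683, Guadalupian 13.5, Pliocene 2.753 → longest is Guadalupian (13.5 Myr).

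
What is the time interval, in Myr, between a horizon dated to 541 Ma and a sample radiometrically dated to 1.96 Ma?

539.04 million years

541 − 1.96 = 539.04 million years.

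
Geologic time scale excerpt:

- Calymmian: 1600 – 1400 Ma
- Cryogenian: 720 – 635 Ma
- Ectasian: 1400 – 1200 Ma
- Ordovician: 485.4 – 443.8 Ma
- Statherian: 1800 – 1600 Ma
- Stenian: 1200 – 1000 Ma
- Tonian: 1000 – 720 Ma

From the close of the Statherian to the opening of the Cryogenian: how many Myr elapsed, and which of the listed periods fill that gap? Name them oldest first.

End of Statherian = 1600 Ma; start of Cryogenian = 720 Ma.
Gap = 1600 − 720 = 880 Myr.
Periods wholly inside 1600–720 Ma: Calymmian (1600–1400), Ectasian (1400–1200), Stenian (1200–1000), Tonian (1000–720).

880 million years; Calymmian, Ectasian, Stenian, Tonian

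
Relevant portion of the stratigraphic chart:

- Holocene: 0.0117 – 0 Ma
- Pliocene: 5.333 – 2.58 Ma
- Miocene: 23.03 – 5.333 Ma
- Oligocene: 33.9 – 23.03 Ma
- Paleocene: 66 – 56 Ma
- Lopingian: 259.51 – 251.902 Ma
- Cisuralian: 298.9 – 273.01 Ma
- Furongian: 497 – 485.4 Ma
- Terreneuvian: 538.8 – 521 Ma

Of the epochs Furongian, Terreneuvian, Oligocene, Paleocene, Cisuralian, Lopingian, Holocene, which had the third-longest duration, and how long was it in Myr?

Start − end for each: Furongian 497 − 485.4 = 11.6; Terreneuvian 538.8 − 521 = 17.8; Oligocene 33.9 − 23.03 = 10.87; Paleocene 66 − 56 = 10; Cisuralian 298.9 − 273.01 = 25.89; Lopingian 259.51 − 251.902 = 7.608; Holocene 0.0117 − 0 = 0.0117.
Ranking these from longest: Cisuralian > Terreneuvian > Furongian > Oligocene > Paleocene > Lopingian > Holocene.
Position 3 in that ranking is Furongian, which lasted 11.6 Myr.

Furongian, 11.6 million years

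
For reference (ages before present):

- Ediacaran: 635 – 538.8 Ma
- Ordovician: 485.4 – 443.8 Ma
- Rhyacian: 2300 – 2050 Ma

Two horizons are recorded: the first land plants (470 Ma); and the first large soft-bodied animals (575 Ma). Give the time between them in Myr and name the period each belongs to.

105 million years apart; the first in the Ordovician, the second in the Ediacaran

Elapsed time: 575 − 470 = 105 Myr.
470 Ma lies within 485.4–443.8 Ma: Ordovician.
575 Ma lies within 635–538.8 Ma: Ediacaran.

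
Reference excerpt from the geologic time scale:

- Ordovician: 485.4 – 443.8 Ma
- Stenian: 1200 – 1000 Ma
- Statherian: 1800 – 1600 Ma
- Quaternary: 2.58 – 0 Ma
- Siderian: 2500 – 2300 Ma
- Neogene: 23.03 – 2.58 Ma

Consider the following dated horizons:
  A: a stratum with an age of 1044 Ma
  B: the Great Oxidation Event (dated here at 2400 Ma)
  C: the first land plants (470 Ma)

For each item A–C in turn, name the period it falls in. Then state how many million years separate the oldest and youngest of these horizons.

Match each age against the start–end ranges in the excerpt: A = 1044 Ma → Stenian (1200–1000); B = 2400 Ma → Siderian (2500–2300); C = 470 Ma → Ordovician (485.4–443.8).
The largest age is 2400 Ma and the smallest is 470 Ma; their difference is 1930 Myr.

A — Stenian; B — Siderian; C — Ordovician; span 1930 million years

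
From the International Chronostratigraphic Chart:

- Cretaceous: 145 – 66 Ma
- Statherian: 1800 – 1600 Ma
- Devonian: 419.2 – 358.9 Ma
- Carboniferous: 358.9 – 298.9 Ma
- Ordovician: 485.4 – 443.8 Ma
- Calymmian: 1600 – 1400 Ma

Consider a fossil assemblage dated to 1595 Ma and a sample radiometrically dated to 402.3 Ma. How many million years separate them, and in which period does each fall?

1192.7 million years apart; the first in the Calymmian, the second in the Devonian

Elapsed time: 1595 − 402.3 = 1192.7 Myr.
1595 Ma lies within 1600–1400 Ma: Calymmian.
402.3 Ma lies within 419.2–358.9 Ma: Devonian.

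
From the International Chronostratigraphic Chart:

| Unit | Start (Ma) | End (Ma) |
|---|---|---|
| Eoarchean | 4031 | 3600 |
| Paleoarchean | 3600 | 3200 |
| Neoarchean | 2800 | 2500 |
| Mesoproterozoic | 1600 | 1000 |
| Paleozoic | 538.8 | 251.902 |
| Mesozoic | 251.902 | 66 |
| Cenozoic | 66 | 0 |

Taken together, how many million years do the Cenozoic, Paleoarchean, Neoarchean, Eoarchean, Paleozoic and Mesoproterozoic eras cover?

2083.898 million years

Duration is start − end for each: (66 − 0) + (3600 − 3200) + (2800 − 2500) + (4031 − 3600) + (538.8 − 251.902) + (1600 − 1000).
That is 66 + 400 + 300 + 431 + 286.898 + 600, which totals 2083.898 million years.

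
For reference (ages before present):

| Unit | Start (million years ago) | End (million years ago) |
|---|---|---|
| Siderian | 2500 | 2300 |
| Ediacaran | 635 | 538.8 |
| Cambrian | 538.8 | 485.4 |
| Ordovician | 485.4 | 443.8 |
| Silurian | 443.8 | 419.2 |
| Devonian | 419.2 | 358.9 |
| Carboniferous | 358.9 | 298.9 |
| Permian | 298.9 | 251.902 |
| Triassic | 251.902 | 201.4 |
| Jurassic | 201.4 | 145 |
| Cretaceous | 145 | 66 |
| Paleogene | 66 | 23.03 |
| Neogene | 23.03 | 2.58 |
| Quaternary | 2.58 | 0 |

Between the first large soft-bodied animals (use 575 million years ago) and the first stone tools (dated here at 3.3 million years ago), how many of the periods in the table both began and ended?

The older date is 575 Ma and the younger is 3.3 Ma.
Periods with start < 575 and end > 3.3 Ma: Cambrian (538.8–485.4), Ordovician (485.4–443.8), Silurian (443.8–419.2), Devonian (419.2–358.9), Carboniferous (358.9–298.9), Permian (298.9–251.902), Triassic (251.902–201.4), Jurassic (201.4–145), Cretaceous (145–66), Paleogene (66–23.03).
That is 10 complete periods.

10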